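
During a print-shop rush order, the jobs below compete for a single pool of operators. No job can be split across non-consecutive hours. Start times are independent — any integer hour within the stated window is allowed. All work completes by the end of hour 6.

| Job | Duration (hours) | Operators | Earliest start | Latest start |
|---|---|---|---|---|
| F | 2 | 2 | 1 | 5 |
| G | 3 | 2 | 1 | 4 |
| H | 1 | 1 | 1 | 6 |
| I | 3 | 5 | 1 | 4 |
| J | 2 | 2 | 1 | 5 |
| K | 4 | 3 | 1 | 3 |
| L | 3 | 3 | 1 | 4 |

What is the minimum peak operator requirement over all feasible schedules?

Early-start (F@1, G@1, H@1, I@1, J@1, K@1, L@1) gives peak 18: h1:18  h2:17  h3:13  h4:3  h5:0  h6:0.
Shift H→3, I→4, K→3.
Schedule F@1, G@1, H@3, I@4, J@1, K@3, L@1: h1:9  h2:9  h3:9  h4:8  h5:8  h6:8 — peak 9.
Total operator-hours = 51 over 6 hours ⇒ peak ≥ ⌈51/6⌉ = 9, so 9 is optimal.

9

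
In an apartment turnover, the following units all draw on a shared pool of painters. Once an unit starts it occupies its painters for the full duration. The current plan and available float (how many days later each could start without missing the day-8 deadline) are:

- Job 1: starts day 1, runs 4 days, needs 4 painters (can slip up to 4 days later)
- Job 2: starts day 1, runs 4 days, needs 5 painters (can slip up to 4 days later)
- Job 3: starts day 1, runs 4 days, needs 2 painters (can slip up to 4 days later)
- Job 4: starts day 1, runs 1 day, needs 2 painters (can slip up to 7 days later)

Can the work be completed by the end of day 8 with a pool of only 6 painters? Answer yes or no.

The minimum achievable peak is 7; 6 < 7, so no feasible schedule stays within the cap.

no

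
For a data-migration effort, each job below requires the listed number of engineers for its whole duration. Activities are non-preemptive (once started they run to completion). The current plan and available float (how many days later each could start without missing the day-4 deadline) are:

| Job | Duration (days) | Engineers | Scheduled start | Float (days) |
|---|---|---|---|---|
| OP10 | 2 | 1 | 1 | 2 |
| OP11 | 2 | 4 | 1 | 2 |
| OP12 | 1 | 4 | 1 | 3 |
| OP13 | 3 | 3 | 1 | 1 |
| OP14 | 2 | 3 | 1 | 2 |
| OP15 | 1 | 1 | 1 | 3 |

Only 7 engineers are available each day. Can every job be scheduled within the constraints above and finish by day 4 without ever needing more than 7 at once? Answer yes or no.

Total engineer-days = 30; over 4 days the average is 30/4 > 7, so some day must exceed 7.

no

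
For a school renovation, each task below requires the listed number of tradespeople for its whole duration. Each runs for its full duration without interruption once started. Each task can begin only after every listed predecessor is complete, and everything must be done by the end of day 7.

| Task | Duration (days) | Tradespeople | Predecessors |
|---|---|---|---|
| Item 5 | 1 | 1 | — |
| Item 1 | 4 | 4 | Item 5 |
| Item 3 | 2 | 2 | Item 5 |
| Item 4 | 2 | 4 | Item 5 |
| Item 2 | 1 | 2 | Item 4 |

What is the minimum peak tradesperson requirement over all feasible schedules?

6

Early-start (Item 5@1, Item 1@2, Item 3@2, Item 4@2, Item 2@4) gives peak 10: d1:1  d2:10  d3:10  d4:6  d5:4  d6:0  d7:0.
Shift Item 1→4.
Schedule Item 5@1, Item 1@4, Item 3@2, Item 4@2, Item 2@4: d1:1  d2:6  d3:6  d4:6  d5:4  d6:4  d7:4 — peak 6.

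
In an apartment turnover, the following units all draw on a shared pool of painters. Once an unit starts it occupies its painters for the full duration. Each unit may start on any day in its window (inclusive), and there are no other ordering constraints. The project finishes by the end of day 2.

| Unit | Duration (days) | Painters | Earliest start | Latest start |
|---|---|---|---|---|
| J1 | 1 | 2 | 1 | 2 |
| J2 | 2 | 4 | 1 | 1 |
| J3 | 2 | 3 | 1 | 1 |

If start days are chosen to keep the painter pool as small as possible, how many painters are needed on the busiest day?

Schedule J1@1, J2@1, J3@1: d1:9  d2:7 — peak 9.
No arrangement of the 2 feasible schedules does better.

9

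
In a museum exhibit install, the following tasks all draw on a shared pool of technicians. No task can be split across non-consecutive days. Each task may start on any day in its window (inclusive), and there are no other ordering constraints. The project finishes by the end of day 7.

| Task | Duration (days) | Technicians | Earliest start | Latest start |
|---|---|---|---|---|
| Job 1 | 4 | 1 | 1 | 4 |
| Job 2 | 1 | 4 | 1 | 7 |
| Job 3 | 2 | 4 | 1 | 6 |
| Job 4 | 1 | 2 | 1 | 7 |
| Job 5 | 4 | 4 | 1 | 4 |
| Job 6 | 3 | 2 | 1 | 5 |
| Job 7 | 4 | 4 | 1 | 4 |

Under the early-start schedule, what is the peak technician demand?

21

Early-start schedule: Job 1@1, Job 2@1, Job 3@1, Job 4@1, Job 5@1, Job 6@1, Job 7@1.
Load per day: day 1: 21, day 2: 15, day 3: 11, day 4: 9, day 5: 0, day 6: 0, day 7: 0.
Peak is 21.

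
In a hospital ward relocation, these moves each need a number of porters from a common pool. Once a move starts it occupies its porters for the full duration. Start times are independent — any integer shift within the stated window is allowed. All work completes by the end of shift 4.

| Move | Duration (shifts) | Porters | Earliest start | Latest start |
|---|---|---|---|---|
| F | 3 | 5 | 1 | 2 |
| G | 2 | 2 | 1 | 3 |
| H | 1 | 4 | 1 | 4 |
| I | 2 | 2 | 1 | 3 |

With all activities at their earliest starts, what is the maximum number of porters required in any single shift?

Early-start schedule: F@1, G@1, H@1, I@1.
Load per shift: shift 1: 13, shift 2: 9, shift 3: 5, shift 4: 0.
Peak is 13.

13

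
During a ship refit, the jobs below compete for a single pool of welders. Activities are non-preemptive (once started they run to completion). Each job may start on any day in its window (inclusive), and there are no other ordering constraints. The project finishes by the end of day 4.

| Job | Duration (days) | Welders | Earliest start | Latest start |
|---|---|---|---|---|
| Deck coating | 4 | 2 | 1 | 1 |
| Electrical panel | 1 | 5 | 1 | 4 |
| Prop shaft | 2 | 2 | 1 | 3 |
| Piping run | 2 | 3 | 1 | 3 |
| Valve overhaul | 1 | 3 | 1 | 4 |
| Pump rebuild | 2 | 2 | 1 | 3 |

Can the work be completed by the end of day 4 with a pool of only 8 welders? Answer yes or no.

The minimum achievable peak is 9; 8 < 9, so no feasible schedule stays within the cap.

no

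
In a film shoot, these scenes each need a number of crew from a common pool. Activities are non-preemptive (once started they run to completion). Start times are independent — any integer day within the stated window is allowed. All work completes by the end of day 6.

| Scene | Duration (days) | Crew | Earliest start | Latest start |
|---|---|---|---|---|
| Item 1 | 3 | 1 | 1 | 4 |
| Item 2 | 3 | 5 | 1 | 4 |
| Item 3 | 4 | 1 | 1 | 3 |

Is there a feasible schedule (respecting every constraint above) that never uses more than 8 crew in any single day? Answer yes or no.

Schedule Item 1@1, Item 2@4, Item 3@1: d1:2  d2:2  d3:2  d4:6  d5:5  d6:5 — peak 6 ≤ 8.

yes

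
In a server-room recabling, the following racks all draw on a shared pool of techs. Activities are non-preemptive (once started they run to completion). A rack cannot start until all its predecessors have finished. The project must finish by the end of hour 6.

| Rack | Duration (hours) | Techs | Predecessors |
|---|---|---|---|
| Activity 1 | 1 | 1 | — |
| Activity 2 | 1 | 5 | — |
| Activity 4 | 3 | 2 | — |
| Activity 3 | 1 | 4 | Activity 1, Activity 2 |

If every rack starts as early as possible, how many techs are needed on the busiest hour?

8

Early-start schedule: Activity 1@1, Activity 2@1, Activity 4@1, Activity 3@2.
Load per hour: hour 1: 8, hour 2: 6, hour 3: 2, hour 4: 0, hour 5: 0, hour 6: 0.
Peak is 8.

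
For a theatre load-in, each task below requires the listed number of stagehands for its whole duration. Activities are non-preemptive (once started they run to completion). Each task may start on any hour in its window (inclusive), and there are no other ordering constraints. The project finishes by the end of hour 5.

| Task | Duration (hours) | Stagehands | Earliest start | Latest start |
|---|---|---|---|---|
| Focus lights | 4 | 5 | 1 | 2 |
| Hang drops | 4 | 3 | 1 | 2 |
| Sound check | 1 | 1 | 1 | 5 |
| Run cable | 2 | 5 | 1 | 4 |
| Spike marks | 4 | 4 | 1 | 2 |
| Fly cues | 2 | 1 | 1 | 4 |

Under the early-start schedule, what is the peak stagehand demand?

Early-start schedule: Focus lights@1, Hang drops@1, Sound check@1, Run cable@1, Spike marks@1, Fly cues@1.
Load per hour: hour 1: 19, hour 2: 18, hour 3: 12, hour 4: 12, hour 5: 0.
Peak is 19.

19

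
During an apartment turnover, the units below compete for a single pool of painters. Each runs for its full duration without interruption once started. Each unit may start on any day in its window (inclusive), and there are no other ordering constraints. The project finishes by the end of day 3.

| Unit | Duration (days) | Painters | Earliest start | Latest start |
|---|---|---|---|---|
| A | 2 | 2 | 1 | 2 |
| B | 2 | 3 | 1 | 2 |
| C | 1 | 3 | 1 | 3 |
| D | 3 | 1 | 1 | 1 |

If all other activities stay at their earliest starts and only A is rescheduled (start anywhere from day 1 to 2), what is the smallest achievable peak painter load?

7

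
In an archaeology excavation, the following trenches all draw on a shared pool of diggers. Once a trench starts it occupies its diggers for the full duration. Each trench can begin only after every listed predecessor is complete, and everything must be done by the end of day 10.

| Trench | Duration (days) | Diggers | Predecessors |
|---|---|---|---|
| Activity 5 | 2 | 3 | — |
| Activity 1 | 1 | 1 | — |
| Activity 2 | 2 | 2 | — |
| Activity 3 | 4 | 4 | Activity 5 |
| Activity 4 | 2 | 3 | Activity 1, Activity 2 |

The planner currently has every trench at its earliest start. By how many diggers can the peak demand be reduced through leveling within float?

Early-start peak: d1:6  d2:5  d3:7  d4:7  d5:4  d6:4  d7:0  d8:0  d9:0  d10:0 ⇒ 7.
Leveled (Activity 5@1, Activity 1@1, Activity 2@3, Activity 3@5, Activity 4@9): d1:4  d2:3  d3:2  d4:2  d5:4  d6:4  d7:4  d8:4  d9:3  d10:3 ⇒ 4.
Reduction 7 − 4 = 3.

3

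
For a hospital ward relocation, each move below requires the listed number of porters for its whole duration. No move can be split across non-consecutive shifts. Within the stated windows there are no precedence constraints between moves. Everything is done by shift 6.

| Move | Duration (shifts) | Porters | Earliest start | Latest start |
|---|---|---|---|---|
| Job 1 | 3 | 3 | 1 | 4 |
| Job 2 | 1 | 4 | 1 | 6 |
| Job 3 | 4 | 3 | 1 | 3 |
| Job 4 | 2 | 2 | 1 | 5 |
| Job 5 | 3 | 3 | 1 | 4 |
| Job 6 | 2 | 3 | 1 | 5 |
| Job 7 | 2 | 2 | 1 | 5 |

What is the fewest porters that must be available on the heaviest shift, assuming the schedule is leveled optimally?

Early-start (Job 1@1, Job 2@1, Job 3@1, Job 4@1, Job 5@1, Job 6@1, Job 7@1) gives peak 20: s1:20  s2:16  s3:9  s4:3  s5:0  s6:0.
Shift Job 3→2, Job 5→4, Job 6→3, Job 7→5.
Schedule Job 1@1, Job 2@1, Job 3@2, Job 4@1, Job 5@4, Job 6@3, Job 7@5: s1:9  s2:8  s3:9  s4:9  s5:8  s6:5 — peak 9.

9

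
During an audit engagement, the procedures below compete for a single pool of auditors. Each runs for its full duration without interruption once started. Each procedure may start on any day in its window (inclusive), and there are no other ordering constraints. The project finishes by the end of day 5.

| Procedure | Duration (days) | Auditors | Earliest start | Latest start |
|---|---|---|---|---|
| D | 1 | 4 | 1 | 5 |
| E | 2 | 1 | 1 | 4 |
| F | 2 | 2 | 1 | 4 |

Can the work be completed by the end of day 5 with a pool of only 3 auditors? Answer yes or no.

The minimum achievable peak is 4; 3 < 4, so no feasible schedule stays within the cap.

no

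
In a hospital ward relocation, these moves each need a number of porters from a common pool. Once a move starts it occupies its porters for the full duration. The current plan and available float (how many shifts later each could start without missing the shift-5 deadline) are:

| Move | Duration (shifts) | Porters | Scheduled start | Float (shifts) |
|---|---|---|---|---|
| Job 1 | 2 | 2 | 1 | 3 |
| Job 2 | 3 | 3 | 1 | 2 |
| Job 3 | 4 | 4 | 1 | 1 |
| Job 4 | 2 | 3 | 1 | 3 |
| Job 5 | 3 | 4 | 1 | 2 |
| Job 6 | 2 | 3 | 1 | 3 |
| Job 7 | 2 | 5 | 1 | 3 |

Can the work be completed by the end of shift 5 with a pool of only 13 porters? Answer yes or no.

no

The minimum achievable peak is 14; 13 < 14, so no feasible schedule stays within the cap.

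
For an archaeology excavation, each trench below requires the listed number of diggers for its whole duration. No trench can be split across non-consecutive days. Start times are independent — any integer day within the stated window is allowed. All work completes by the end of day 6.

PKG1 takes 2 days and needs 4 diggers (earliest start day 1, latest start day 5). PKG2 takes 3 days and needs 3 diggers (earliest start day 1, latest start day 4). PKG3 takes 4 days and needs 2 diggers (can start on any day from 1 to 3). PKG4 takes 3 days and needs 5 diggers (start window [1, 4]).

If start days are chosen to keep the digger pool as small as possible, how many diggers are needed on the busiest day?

Early-start (PKG1@1, PKG2@1, PKG3@1, PKG4@1) gives peak 14: d1:14  d2:14  d3:10  d4:2  d5:0  d6:0.
Shift PKG3→3, PKG4→4.
Schedule PKG1@1, PKG2@1, PKG3@3, PKG4@4: d1:7  d2:7  d3:5  d4:7  d5:7  d6:7 — peak 7.
Total digger-days = 40 over 6 days ⇒ peak ≥ ⌈40/6⌉ = 7, so 7 is optimal.

7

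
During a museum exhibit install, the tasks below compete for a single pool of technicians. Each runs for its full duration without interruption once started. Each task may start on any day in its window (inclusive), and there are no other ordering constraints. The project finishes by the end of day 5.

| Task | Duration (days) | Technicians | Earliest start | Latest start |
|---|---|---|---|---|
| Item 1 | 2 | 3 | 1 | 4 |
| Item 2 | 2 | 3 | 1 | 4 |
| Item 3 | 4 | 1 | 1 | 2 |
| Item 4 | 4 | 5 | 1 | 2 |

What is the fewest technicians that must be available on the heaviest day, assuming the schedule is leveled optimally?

Early-start (Item 1@1, Item 2@1, Item 3@1, Item 4@1) gives peak 12: d1:12  d2:12  d3:6  d4:6  d5:0.
Shift Item 2→3.
Schedule Item 1@1, Item 2@3, Item 3@1, Item 4@1: d1:9  d2:9  d3:9  d4:9  d5:0 — peak 9.

9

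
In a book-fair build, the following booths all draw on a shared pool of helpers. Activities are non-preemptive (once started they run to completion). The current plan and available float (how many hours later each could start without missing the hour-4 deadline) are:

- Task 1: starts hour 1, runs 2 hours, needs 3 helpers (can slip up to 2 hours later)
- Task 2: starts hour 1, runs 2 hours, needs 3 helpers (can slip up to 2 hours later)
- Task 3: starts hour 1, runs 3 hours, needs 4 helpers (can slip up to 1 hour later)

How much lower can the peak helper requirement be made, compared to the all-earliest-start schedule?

3

Early-start peak: h1:10  h2:10  h3:4  h4:0 ⇒ 10.
Leveled (Task 1@1, Task 2@3, Task 3@1): h1:7  h2:7  h3:7  h4:3 ⇒ 7.
Reduction 10 − 7 = 3.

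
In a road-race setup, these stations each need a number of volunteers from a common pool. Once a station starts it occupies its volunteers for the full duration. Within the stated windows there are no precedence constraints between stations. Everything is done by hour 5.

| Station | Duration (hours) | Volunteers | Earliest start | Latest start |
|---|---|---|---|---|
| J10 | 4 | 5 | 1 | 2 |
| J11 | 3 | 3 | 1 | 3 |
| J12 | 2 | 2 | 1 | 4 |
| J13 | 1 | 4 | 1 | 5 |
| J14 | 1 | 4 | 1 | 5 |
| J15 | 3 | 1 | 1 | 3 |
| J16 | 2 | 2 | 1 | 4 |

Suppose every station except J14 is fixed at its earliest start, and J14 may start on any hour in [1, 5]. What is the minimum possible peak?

J14@1: h1:21  h2:13  h3:9  h4:5  h5:0 → peak 21
J14@2: h1:17  h2:17  h3:9  h4:5  h5:0 → peak 17
J14@3: h1:17  h2:13  h3:13  h4:5  h5:0 → peak 17
J14@4: h1:17  h2:13  h3:9  h4:9  h5:0 → peak 17
J14@5: h1:17  h2:13  h3:9  h4:5  h5:4 → peak 17
Best is J14@2, peak 17.

17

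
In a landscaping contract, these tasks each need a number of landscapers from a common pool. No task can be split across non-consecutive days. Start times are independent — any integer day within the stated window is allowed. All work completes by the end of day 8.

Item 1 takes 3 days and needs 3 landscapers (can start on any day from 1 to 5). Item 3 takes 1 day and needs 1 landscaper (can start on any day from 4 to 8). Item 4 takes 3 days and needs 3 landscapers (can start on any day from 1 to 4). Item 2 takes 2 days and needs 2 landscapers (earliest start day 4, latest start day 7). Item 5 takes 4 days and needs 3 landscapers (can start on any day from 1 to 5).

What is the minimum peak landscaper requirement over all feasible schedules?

6

Early-start (Item 1@1, Item 3@4, Item 4@1, Item 2@4, Item 5@1) gives peak 9: d1:9  d2:9  d3:9  d4:6  d5:2  d6:0  d7:0  d8:0.
Shift Item 5→4.
Schedule Item 1@1, Item 3@4, Item 4@1, Item 2@4, Item 5@4: d1:6  d2:6  d3:6  d4:6  d5:5  d6:3  d7:3  d8:0 — peak 6.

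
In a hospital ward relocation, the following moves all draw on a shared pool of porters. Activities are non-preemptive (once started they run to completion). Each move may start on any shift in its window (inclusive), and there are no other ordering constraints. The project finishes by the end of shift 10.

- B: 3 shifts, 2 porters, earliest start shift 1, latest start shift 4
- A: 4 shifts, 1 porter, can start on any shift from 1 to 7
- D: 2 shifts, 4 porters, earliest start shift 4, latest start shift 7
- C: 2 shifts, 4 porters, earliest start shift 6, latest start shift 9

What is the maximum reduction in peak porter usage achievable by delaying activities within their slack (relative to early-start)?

1

Early-start peak: s1:3  s2:3  s3:3  s4:5  s5:4  s6:4  s7:4  s8:0  s9:0  s10:0 ⇒ 5.
Leveled (B@1, A@1, D@5, C@7): s1:3  s2:3  s3:3  s4:1  s5:4  s6:4  s7:4  s8:4  s9:0  s10:0 ⇒ 4.
Reduction 5 − 4 = 1.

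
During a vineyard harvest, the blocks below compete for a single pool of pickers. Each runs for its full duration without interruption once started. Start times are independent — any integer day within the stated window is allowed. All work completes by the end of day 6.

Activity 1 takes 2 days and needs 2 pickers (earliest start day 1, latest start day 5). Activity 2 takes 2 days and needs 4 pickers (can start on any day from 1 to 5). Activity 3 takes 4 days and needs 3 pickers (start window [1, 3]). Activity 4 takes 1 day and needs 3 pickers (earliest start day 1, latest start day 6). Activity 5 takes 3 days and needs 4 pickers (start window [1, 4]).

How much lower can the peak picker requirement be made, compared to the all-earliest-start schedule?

Early-start peak: d1:16  d2:13  d3:7  d4:3  d5:0  d6:0 ⇒ 16.
Leveled (Activity 1@1, Activity 2@1, Activity 3@3, Activity 4@3, Activity 5@4): d1:6  d2:6  d3:6  d4:7  d5:7  d6:7 ⇒ 7.
Reduction 16 − 7 = 9.

9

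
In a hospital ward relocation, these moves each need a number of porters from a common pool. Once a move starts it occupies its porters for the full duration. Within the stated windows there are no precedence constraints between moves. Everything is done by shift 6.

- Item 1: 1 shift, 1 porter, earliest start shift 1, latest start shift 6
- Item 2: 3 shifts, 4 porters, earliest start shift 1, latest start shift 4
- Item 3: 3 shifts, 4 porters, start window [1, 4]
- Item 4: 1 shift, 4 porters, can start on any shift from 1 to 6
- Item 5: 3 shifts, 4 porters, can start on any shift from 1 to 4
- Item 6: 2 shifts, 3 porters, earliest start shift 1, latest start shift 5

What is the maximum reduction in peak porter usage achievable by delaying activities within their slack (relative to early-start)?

Early-start peak: s1:20  s2:15  s3:12  s4:0  s5:0  s6:0 ⇒ 20.
Leveled (Item 1@1, Item 2@1, Item 3@3, Item 4@6, Item 5@4, Item 6@1): s1:8  s2:7  s3:8  s4:8  s5:8  s6:8 ⇒ 8.
Reduction 20 − 8 = 12.

12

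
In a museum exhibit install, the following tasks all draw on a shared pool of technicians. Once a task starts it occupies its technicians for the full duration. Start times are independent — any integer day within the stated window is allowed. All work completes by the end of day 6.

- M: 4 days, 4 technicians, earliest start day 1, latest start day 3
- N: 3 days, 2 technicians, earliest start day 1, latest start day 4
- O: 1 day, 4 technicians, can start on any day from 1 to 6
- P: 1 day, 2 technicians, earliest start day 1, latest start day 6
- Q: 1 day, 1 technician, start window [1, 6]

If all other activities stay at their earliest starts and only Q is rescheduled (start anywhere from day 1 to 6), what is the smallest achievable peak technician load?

12

Q@1: d1:13  d2:6  d3:6  d4:4  d5:0  d6:0 → peak 13
Q@2: d1:12  d2:7  d3:6  d4:4  d5:0  d6:0 → peak 12
Q@3: d1:12  d2:6  d3:7  d4:4  d5:0  d6:0 → peak 12
Q@4: d1:12  d2:6  d3:6  d4:5  d5:0  d6:0 → peak 12
Q@5: d1:12  d2:6  d3:6  d4:4  d5:1  d6:0 → peak 12
Q@6: d1:12  d2:6  d3:6  d4:4  d5:0  d6:1 → peak 12
Best is Q@2, peak 12.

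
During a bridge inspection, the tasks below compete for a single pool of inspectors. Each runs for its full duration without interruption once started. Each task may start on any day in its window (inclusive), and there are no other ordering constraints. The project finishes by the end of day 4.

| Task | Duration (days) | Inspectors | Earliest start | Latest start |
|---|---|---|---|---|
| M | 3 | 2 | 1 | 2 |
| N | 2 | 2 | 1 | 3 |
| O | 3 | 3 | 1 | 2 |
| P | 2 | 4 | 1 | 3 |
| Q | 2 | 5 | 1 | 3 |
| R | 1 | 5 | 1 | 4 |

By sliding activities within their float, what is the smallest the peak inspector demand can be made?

Early-start (M@1, N@1, O@1, P@1, Q@1, R@1) gives peak 21: d1:21  d2:16  d3:5  d4:0.
Shift Q→3, R→4.
Schedule M@1, N@1, O@1, P@1, Q@3, R@4: d1:11  d2:11  d3:10  d4:10 — peak 11.
Total inspector-days = 42 over 4 days ⇒ peak ≥ ⌈42/4⌉ = 11, so 11 is optimal.

11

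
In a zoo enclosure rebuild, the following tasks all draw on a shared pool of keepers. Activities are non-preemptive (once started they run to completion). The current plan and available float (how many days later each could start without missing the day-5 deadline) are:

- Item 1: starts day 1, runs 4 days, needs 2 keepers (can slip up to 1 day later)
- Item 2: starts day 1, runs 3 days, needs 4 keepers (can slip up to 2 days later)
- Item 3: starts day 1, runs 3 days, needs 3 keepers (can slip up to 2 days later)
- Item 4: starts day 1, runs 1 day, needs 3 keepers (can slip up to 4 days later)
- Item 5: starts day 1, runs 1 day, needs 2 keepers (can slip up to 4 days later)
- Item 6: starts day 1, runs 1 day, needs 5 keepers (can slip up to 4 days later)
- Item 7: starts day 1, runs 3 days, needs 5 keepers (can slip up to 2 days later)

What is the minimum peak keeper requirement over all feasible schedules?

14

Early-start (Item 1@1, Item 2@1, Item 3@1, Item 4@1, Item 5@1, Item 6@1, Item 7@1) gives peak 24: d1:24  d2:14  d3:14  d4:2  d5:0.
Shift Item 6→2, Item 7→3.
Schedule Item 1@1, Item 2@1, Item 3@1, Item 4@1, Item 5@1, Item 6@2, Item 7@3: d1:14  d2:14  d3:14  d4:7  d5:5 — peak 14.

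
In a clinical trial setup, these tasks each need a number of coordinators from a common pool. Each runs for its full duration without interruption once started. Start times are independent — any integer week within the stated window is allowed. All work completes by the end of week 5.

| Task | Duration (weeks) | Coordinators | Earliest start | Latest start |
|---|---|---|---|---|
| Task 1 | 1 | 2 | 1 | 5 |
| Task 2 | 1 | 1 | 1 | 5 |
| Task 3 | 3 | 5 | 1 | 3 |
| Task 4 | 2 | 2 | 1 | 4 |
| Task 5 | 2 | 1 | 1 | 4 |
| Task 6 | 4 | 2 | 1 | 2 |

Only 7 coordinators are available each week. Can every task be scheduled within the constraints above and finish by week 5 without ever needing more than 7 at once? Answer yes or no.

yes

Schedule Task 1@1, Task 2@1, Task 3@3, Task 4@1, Task 5@1, Task 6@2: w1:6  w2:5  w3:7  w4:7  w5:7 — peak 7 ≤ 7.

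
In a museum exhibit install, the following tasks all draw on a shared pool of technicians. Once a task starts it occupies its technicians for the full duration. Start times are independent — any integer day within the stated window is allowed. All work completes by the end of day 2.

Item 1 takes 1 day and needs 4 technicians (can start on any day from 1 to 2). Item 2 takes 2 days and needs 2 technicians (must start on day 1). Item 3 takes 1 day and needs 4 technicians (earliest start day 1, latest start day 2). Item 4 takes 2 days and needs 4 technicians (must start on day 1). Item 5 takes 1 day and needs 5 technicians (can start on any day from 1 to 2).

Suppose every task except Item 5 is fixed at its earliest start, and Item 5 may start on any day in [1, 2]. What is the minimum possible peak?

Item 5@1: d1:19  d2:6 → peak 19
Item 5@2: d1:14  d2:11 → peak 14
Best is Item 5@2, peak 14.

14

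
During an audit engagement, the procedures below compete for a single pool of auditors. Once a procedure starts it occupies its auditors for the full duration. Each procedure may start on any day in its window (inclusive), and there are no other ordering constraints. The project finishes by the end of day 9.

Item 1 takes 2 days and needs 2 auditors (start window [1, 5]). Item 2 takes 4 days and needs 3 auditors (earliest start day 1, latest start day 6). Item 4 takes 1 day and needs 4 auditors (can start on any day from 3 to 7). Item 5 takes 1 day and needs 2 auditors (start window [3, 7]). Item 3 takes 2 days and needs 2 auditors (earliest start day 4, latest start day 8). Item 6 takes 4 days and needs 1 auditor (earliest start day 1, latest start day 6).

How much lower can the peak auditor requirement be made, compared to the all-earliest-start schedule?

6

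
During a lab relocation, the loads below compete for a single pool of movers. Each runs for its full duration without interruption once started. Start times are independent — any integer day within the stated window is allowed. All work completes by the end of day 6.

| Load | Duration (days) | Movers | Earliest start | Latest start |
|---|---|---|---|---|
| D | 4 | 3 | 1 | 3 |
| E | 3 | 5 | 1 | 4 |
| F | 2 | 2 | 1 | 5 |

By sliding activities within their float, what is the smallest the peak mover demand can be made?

Early-start (D@1, E@1, F@1) gives peak 10: d1:10  d2:10  d3:8  d4:3  d5:0  d6:0.
Shift F→4.
Schedule D@1, E@1, F@4: d1:8  d2:8  d3:8  d4:5  d5:2  d6:0 — peak 8.

8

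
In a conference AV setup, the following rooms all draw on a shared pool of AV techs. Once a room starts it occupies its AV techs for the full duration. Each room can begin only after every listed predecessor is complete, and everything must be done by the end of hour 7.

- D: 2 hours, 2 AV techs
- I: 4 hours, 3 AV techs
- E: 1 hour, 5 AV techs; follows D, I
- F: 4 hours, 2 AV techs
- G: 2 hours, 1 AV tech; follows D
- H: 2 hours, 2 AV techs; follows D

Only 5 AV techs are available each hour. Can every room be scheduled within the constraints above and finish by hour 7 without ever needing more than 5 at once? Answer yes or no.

Schedule D@1, I@1, E@7, F@3, G@5, H@5: h1:5  h2:5  h3:5  h4:5  h5:5  h6:5  h7:5 — peak 5 ≤ 5.

yes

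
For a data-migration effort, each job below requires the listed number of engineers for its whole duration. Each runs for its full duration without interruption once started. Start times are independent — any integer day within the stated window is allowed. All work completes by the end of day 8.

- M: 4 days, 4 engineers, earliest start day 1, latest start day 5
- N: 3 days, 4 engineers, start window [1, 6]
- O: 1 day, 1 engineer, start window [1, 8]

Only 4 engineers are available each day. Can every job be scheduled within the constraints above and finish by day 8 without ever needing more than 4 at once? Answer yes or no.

yes

Schedule M@1, N@5, O@8: d1:4  d2:4  d3:4  d4:4  d5:4  d6:4  d7:4  d8:1 — peak 4 ≤ 4.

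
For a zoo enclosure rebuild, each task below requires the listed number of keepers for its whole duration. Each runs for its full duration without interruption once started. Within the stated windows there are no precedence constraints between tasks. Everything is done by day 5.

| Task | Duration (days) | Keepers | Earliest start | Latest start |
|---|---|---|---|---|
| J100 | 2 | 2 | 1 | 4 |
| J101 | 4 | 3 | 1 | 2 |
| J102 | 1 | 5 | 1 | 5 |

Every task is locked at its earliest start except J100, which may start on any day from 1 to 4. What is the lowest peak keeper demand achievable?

8

J100@1: d1:10  d2:5  d3:3  d4:3  d5:0 → peak 10
J100@2: d1:8  d2:5  d3:5  d4:3  d5:0 → peak 8
J100@3: d1:8  d2:3  d3:5  d4:5  d5:0 → peak 8
J100@4: d1:8  d2:3  d3:3  d4:5  d5:2 → peak 8
Best is J100@2, peak 8.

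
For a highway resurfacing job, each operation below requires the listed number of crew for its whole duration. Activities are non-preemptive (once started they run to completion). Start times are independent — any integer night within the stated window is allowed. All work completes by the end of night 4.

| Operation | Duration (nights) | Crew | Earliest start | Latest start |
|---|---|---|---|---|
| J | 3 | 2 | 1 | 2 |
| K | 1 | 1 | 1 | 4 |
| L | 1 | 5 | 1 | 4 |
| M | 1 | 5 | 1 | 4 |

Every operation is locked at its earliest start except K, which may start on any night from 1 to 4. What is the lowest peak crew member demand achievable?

K@1: n1:13  n2:2  n3:2  n4:0 → peak 13
K@2: n1:12  n2:3  n3:2  n4:0 → peak 12
K@3: n1:12  n2:2  n3:3  n4:0 → peak 12
K@4: n1:12  n2:2  n3:2  n4:1 → peak 12
Best is K@2, peak 12.

12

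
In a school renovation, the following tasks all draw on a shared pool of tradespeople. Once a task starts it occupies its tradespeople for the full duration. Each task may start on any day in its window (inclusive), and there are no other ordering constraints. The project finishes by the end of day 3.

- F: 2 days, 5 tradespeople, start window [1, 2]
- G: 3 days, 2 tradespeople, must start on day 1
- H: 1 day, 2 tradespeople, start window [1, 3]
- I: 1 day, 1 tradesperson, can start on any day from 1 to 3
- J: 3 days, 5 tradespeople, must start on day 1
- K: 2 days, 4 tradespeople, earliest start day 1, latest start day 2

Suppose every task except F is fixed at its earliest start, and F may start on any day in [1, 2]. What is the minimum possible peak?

F@1: d1:19  d2:16  d3:7 → peak 19
F@2: d1:14  d2:16  d3:12 → peak 16
Best is F@2, peak 16.

16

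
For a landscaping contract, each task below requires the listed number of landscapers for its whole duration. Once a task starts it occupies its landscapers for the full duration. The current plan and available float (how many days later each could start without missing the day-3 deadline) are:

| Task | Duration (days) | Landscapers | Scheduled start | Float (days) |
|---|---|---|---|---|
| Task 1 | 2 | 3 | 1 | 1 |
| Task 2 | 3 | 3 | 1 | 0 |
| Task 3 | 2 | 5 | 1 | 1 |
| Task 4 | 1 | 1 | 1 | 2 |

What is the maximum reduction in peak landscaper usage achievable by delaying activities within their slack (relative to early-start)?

1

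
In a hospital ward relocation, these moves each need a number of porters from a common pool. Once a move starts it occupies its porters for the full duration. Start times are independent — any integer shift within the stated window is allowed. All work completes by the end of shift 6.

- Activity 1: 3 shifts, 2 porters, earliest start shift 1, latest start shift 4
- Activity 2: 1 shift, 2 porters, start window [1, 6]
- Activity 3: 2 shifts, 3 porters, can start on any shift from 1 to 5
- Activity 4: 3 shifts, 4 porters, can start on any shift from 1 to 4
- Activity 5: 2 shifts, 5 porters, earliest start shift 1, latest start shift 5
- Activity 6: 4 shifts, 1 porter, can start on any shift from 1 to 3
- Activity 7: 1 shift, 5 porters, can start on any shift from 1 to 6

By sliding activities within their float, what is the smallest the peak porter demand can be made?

Early-start (Activity 1@1, Activity 2@1, Activity 3@1, Activity 4@1, Activity 5@1, Activity 6@1, Activity 7@1) gives peak 22: s1:22  s2:15  s3:7  s4:1  s5:0  s6:0.
Shift Activity 2→4, Activity 3→5, Activity 5→4, Activity 7→6.
Schedule Activity 1@1, Activity 2@4, Activity 3@5, Activity 4@1, Activity 5@4, Activity 6@1, Activity 7@6: s1:7  s2:7  s3:7  s4:8  s5:8  s6:8 — peak 8.
Total porter-shifts = 45 over 6 shifts ⇒ peak ≥ ⌈45/6⌉ = 8, so 8 is optimal.

8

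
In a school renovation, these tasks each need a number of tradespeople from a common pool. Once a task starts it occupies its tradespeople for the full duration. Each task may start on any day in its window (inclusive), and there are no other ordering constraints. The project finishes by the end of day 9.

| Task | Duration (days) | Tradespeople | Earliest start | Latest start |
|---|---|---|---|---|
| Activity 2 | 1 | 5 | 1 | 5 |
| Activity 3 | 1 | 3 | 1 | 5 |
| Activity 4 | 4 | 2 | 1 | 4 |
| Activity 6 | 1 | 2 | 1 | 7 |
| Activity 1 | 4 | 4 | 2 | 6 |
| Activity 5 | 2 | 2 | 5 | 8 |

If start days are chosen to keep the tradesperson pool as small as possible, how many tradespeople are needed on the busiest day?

6

Early-start (Activity 2@1, Activity 3@1, Activity 4@1, Activity 6@1, Activity 1@2, Activity 5@5) gives peak 12: d1:12  d2:6  d3:6  d4:6  d5:6  d6:2  d7:0  d8:0  d9:0.
Shift Activity 3→2, Activity 4→2, Activity 6→3, Activity 1→4, Activity 5→6.
Schedule Activity 2@1, Activity 3@2, Activity 4@2, Activity 6@3, Activity 1@4, Activity 5@6: d1:5  d2:5  d3:4  d4:6  d5:6  d6:6  d7:6  d8:0  d9:0 — peak 6.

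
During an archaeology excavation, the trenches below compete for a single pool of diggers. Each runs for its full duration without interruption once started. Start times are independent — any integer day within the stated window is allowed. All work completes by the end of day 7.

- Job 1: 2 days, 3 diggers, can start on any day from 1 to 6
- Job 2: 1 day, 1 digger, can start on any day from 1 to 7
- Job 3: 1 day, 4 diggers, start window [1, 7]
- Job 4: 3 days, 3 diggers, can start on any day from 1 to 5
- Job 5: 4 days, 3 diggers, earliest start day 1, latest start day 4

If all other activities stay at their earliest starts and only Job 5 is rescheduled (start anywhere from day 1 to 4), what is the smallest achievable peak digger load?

Job 5@1: d1:14  d2:9  d3:6  d4:3  d5:0  d6:0  d7:0 → peak 14
Job 5@2: d1:11  d2:9  d3:6  d4:3  d5:3  d6:0  d7:0 → peak 11
Job 5@3: d1:11  d2:6  d3:6  d4:3  d5:3  d6:3  d7:0 → peak 11
Job 5@4: d1:11  d2:6  d3:3  d4:3  d5:3  d6:3  d7:3 → peak 11
Best is Job 5@2, peak 11.

11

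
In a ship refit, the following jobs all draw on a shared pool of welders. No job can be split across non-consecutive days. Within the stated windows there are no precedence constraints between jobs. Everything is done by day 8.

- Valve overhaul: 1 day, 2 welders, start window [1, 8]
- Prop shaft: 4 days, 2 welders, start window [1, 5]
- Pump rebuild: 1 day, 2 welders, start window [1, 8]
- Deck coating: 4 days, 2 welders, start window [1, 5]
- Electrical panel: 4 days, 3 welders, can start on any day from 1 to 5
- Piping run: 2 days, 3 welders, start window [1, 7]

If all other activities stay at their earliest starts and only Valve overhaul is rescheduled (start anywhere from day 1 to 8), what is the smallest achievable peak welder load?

12

Valve overhaul@1: d1:14  d2:10  d3:7  d4:7  d5:0  d6:0  d7:0  d8:0 → peak 14
Valve overhaul@2: d1:12  d2:12  d3:7  d4:7  d5:0  d6:0  d7:0  d8:0 → peak 12
Valve overhaul@3: d1:12  d2:10  d3:9  d4:7  d5:0  d6:0  d7:0  d8:0 → peak 12
Valve overhaul@4: d1:12  d2:10  d3:7  d4:9  d5:0  d6:0  d7:0  d8:0 → peak 12
Valve overhaul@5: d1:12  d2:10  d3:7  d4:7  d5:2  d6:0  d7:0  d8:0 → peak 12
Valve overhaul@6: d1:12  d2:10  d3:7  d4:7  d5:0  d6:2  d7:0  d8:0 → peak 12
Valve overhaul@7: d1:12  d2:10  d3:7  d4:7  d5:0  d6:0  d7:2  d8:0 → peak 12
Valve overhaul@8: d1:12  d2:10  d3:7  d4:7  d5:0  d6:0  d7:0  d8:2 → peak 12
Best is Valve overhaul@2, peak 12.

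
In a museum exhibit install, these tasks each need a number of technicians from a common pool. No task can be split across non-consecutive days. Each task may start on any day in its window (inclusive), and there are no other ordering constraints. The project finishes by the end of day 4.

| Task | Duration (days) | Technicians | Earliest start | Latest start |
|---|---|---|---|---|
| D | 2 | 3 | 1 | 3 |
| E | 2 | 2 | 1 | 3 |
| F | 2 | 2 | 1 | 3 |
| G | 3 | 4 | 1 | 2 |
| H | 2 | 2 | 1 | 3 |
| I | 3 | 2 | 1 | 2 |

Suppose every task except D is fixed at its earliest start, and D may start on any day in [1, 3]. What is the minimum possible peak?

D@1: d1:15  d2:15  d3:6  d4:0 → peak 15
D@2: d1:12  d2:15  d3:9  d4:0 → peak 15
D@3: d1:12  d2:12  d3:9  d4:3 → peak 12
Best is D@3, peak 12.

12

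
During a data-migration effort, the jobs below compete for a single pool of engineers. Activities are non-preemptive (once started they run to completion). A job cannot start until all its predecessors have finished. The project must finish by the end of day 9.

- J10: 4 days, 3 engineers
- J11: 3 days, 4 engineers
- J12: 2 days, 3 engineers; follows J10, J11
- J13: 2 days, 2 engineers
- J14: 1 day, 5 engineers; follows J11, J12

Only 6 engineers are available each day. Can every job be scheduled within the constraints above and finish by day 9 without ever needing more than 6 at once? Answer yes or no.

The minimum achievable peak is 7; 6 < 7, so no feasible schedule stays within the cap.

no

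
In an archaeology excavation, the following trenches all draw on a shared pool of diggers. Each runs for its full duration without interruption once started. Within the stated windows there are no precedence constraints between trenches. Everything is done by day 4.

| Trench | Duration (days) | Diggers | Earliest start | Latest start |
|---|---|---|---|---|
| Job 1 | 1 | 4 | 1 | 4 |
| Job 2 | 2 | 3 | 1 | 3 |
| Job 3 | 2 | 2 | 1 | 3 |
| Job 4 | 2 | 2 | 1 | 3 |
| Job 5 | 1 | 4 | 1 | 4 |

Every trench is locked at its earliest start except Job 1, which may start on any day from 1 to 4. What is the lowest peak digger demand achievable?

11

Job 1@1: d1:15  d2:7  d3:0  d4:0 → peak 15
Job 1@2: d1:11  d2:11  d3:0  d4:0 → peak 11
Job 1@3: d1:11  d2:7  d3:4  d4:0 → peak 11
Job 1@4: d1:11  d2:7  d3:0  d4:4 → peak 11
Best is Job 1@2, peak 11.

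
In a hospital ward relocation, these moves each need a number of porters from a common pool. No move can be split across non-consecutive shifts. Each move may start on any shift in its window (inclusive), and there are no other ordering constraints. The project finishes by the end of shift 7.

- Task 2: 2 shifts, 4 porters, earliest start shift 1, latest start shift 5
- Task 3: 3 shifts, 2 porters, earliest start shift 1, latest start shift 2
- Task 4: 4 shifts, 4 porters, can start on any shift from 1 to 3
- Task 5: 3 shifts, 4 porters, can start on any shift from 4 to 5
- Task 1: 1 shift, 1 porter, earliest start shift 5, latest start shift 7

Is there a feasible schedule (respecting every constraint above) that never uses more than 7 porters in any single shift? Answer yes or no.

The minimum achievable peak is 8; 7 < 8, so no feasible schedule stays within the cap.

no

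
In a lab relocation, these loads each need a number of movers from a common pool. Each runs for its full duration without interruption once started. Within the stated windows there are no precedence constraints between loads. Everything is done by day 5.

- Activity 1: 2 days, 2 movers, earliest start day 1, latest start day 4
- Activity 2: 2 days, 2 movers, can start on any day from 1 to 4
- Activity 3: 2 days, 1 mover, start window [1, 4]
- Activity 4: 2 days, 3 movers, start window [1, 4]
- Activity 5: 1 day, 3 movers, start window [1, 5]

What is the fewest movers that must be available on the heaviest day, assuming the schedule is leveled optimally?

Early-start (Activity 1@1, Activity 2@1, Activity 3@1, Activity 4@1, Activity 5@1) gives peak 11: d1:11  d2:8  d3:0  d4:0  d5:0.
Shift Activity 3→3, Activity 4→3, Activity 5→5.
Schedule Activity 1@1, Activity 2@1, Activity 3@3, Activity 4@3, Activity 5@5: d1:4  d2:4  d3:4  d4:4  d5:3 — peak 4.
Total mover-days = 19 over 5 days ⇒ peak ≥ ⌈19/5⌉ = 4, so 4 is optimal.

4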